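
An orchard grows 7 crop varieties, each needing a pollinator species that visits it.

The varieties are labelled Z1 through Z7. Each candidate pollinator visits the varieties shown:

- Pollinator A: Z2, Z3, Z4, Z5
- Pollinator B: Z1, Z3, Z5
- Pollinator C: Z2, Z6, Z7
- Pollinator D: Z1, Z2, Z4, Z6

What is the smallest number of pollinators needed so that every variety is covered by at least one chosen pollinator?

Take {A, B, C}. Their union is {Z1, Z2, Z3, Z4, Z5, Z6, Z7}, which is all 7 varieties.
Only C contains Z7, so C is forced; the remaining 4 varieties need at least 2 more pollinators (each remaining pollinator adds at most 3) — so at least 3 pollinators are needed, and 3 is optimal.

3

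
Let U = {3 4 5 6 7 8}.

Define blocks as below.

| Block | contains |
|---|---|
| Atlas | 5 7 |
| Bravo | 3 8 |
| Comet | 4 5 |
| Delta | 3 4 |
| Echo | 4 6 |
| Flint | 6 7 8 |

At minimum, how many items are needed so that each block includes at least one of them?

3

Take H = {4, 5, 8}. Each listed block contains at least one of these, so H is a hitting set of size 3.
The blocks Atlas, Bravo, Echo are pairwise disjoint, so any hitting set needs a separate item for each — at least 3. Hence 3 is optimal.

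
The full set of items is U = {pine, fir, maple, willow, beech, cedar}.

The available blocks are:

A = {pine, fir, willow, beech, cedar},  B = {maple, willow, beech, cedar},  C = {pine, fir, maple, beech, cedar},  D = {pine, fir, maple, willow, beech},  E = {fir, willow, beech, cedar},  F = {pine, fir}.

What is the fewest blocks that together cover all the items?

Take {A, D}. Their union is {pine, fir, maple, willow, beech, cedar}, which is all 6 items.
No single block has all 6 items (the largest, A, has 5), so 2 is optimal.

2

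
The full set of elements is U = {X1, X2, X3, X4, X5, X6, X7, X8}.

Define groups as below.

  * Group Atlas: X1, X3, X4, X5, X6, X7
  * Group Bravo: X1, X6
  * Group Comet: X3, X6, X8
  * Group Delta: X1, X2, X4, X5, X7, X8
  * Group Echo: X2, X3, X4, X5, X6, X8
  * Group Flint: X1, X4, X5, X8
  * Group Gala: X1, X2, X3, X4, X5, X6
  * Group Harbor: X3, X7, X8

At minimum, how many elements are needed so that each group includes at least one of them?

2

The 2 elements {X6, X8} hit every group.
The groups Bravo, Harbor are pairwise disjoint, so any hitting set needs a separate element for each — at least 2. Hence 2 is optimal.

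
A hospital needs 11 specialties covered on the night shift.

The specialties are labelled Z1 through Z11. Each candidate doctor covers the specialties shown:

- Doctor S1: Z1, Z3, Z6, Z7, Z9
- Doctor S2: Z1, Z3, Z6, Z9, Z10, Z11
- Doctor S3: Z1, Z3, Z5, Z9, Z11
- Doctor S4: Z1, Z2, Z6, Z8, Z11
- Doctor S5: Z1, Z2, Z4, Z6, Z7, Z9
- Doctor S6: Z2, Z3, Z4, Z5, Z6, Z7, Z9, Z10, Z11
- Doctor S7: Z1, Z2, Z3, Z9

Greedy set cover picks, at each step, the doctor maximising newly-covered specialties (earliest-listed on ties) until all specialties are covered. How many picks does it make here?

Greedy: pick S6 (covers 9 new) → pick S4 (covers 2 new). Total picks: 2.

2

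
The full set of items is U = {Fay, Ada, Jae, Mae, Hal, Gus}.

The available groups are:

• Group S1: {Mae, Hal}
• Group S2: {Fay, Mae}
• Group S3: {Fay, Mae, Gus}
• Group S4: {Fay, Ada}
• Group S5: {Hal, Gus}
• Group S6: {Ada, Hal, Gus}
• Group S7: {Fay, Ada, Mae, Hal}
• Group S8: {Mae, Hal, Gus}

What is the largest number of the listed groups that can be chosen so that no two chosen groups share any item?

S1, S4 are pairwise disjoint (S1={Mae,Hal}; S4={Fay,Ada}).
Every remaining group overlaps one of these, and no 3 of the listed groups are pairwise disjoint, so 2 is the maximum.

2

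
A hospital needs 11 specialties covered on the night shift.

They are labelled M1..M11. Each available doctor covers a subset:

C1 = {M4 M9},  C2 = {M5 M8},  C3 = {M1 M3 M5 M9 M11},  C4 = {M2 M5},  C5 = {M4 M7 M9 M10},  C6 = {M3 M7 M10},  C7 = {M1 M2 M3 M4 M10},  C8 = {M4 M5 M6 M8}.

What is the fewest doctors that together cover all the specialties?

4

Take {C3, C4, C6, C8}. Their union is {M1, M2, M3, M4, M5, M6, M7, M8, M9, M10, M11}, which is all 11 specialties.
No 3 of the 8 doctors cover everything (all 56 combinations miss at least one specialty), so 4 is optimal.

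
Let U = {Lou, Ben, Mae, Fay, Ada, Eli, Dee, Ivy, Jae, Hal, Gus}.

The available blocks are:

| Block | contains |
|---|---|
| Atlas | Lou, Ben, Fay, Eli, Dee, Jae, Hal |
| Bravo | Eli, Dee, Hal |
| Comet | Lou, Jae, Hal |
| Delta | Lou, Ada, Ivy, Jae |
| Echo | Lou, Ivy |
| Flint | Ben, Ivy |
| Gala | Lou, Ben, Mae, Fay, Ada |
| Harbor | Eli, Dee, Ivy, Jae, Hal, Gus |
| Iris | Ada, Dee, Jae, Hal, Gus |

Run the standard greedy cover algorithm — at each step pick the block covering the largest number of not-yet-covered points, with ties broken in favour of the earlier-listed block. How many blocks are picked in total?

4

Greedy: pick Atlas (covers 7 new) → pick Delta (covers 2 new) → pick Gala (covers 1 new) → pick Harbor (covers 1 new). Total picks: 4.
(The true minimum cover uses only 2 blocks, so greedy is not optimal here.)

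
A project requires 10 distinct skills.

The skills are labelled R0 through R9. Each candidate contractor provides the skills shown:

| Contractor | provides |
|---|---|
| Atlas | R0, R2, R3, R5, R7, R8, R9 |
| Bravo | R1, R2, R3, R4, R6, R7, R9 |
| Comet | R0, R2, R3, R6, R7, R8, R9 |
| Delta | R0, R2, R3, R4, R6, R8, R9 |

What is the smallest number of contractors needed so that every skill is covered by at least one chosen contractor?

2

Atlas and Bravo together: Atlas ∪ Bravo = {R0, R1, R2, R3, R4, R5, R6, R7, R8, R9} — every skill is covered.
No single contractor has all 10 skills (the largest, Atlas, has 7), so 2 is optimal.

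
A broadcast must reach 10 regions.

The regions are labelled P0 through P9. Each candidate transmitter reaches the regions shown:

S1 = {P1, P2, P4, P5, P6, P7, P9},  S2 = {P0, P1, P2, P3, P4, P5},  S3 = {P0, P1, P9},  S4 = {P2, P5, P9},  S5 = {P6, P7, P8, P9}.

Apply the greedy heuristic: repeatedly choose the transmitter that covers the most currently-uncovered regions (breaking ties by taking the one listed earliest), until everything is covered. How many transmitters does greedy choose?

Greedy: pick S1 (covers 7 new) → pick S2 (covers 2 new) → pick S5 (covers 1 new). Total picks: 3.
(The true minimum cover uses only 2 transmitters, so greedy is not optimal here.)

3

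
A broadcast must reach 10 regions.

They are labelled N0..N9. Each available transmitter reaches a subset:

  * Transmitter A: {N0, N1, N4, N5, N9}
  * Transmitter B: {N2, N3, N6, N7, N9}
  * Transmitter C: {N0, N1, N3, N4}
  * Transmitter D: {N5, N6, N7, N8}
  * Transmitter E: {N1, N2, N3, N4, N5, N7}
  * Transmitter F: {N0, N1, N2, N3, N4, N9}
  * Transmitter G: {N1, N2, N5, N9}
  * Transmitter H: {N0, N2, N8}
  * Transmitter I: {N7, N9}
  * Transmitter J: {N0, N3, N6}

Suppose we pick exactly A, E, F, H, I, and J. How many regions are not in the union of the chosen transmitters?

0

Union of A, E, F, H, I, J = {N0, N1, N2, N3, N4, N5, N6, N7, N8, N9} — that's every region, so 0 are uncovered.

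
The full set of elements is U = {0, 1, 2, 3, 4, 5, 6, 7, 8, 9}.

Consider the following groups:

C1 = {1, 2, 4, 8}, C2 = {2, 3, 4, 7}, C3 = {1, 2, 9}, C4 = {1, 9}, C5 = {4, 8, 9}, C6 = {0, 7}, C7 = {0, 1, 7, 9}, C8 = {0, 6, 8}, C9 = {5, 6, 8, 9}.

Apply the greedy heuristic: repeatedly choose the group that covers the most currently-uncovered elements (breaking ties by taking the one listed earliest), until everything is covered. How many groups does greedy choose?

Greedy: pick C1 (covers 4 new) → pick C7 (covers 3 new) → pick C9 (covers 2 new) → pick C2 (covers 1 new). Total picks: 4.
(The true minimum cover uses only 3 groups, so greedy is not optimal here.)

4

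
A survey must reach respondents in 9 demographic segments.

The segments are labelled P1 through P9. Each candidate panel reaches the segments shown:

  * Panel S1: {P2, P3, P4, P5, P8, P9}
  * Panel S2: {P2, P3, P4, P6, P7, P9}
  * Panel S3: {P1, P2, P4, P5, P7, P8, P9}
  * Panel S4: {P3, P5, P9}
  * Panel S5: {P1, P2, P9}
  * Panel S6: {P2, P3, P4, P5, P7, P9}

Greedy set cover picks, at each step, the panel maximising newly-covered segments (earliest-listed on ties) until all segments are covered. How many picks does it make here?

2

Greedy: pick S3 (covers 7 new) → pick S2 (covers 2 new). Total picks: 2.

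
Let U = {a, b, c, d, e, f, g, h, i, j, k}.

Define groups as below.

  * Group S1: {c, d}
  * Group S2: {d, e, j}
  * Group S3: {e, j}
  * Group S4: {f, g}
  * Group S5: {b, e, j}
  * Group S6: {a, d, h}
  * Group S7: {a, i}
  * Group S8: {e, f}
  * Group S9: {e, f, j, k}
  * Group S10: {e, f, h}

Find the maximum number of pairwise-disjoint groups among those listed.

4

S1, S4, S5, S7 are pairwise disjoint (S1={c,d}; S4={f,g}; S5={b,e,j}; S7={a,i}).
Every remaining group overlaps one of these, and no 5 of the listed groups are pairwise disjoint, so 4 is the maximum.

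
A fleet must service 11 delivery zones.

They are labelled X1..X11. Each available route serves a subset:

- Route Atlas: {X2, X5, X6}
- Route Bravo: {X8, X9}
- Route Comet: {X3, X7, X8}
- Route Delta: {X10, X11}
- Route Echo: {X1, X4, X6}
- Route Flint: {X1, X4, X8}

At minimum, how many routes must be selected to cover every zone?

5

Atlas and Bravo and Comet and Delta and Echo together: Atlas ∪ Bravo ∪ Comet ∪ Delta ∪ Echo = {X1, X2, X3, X4, X5, X6, X7, X8, X9, X10, X11} — every zone is covered.
No 4 of the 6 routes cover everything (all 15 combinations miss at least one zone), so 5 is optimal.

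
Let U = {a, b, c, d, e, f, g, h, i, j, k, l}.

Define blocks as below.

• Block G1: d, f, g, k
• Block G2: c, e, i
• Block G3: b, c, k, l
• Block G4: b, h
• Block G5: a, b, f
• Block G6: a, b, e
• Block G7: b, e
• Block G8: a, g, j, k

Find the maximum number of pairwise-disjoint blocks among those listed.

G1, G2, G4 are pairwise disjoint (G1={d,f,g,k}; G2={c,e,i}; G4={b,h}).
Every remaining block overlaps one of these, and no 4 of the listed blocks are pairwise disjoint, so 3 is the maximum.

3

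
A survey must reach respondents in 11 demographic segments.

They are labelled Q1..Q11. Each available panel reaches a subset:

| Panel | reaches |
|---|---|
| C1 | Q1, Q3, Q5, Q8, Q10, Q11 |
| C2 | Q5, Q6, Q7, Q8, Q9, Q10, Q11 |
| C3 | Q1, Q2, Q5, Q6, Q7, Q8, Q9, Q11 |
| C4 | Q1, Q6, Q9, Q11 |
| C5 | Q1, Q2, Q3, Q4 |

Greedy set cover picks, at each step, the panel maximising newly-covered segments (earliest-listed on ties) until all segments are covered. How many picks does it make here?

Greedy: pick C3 (covers 8 new) → pick C1 (covers 2 new) → pick C5 (covers 1 new). Total picks: 3.
(The true minimum cover uses only 2 panels, so greedy is not optimal here.)

3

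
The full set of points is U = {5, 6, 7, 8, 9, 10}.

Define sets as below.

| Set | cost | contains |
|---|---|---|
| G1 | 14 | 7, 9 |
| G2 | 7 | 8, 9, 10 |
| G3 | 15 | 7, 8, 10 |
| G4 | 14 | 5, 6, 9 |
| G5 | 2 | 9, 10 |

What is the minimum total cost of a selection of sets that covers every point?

29

G3, G4 together cover every point (G3 ∪ G4 = {5, 6, 7, 8, 9, 10}); total cost 15 + 14 = 29.
The greedy pick G5, G2, G4, G1 costs 37; no covering selection beats 29.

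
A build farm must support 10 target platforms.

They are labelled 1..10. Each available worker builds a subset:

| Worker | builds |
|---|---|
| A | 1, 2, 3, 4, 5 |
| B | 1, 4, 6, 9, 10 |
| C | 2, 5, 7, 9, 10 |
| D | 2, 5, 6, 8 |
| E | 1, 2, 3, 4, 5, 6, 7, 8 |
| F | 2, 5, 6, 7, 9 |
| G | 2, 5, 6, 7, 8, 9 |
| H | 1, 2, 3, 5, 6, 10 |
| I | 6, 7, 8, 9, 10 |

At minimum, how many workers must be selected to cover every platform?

2

Take {E, I}. Their union is {1, 2, 3, 4, 5, 6, 7, 8, 9, 10}, which is all 10 platforms.
No single worker has all 10 platforms (the largest, E, has 8), so 2 is optimal.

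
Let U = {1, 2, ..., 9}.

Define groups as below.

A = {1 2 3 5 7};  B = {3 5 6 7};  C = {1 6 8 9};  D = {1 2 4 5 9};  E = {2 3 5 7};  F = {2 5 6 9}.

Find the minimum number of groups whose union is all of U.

3

Take {B, C, D}. Their union is {1, 2, 3, 4, 5, 6, 7, 8, 9}, which is all 9 items.
Only D contains 4, so D is forced; the remaining 4 items need at least 2 more groups (each remaining group adds at most 3) — so at least 3 groups are needed, and 3 is optimal.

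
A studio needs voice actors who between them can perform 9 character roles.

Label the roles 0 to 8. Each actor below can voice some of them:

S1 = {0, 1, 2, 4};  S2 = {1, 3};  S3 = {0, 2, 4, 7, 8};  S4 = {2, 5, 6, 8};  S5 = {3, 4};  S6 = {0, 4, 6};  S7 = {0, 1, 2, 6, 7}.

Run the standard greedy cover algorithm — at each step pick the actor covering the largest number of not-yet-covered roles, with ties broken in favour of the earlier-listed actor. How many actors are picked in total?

Greedy: pick S3 (covers 5 new) → pick S2 (covers 2 new) → pick S4 (covers 2 new). Total picks: 3.

3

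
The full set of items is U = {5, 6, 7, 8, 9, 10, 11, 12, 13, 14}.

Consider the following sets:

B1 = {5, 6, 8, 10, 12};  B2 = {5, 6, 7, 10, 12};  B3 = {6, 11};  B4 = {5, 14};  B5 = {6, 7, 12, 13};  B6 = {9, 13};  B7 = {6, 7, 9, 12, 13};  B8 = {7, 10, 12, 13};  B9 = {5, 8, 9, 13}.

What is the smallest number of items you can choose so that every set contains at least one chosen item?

The 3 items {6, 13, 14} hit every set.
The sets B3, B4, B6 are pairwise disjoint, so any hitting set needs a separate item for each — at least 3. Hence 3 is optimal.

3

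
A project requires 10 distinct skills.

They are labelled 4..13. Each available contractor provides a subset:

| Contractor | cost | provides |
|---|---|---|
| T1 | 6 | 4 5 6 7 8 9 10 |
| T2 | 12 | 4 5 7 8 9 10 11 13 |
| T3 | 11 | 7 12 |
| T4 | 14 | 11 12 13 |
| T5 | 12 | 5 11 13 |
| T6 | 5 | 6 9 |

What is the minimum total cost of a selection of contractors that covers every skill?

T1, T4 together cover every skill (T1 ∪ T4 = {4, 5, 6, 7, 8, 9, 10, 11, 12, 13}); total cost 6 + 14 = 20.
No covering selection has total cost below 20.

20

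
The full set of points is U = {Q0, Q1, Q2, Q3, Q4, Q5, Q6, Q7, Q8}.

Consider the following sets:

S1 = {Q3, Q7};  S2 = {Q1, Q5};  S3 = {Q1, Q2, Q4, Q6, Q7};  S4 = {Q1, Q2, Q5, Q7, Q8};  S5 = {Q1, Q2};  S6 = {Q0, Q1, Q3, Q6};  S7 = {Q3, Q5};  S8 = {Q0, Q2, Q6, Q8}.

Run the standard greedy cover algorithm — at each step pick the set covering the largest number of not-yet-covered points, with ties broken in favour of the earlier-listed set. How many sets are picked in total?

3

Greedy: pick S3 (covers 5 new) → pick S4 (covers 2 new) → pick S6 (covers 2 new). Total picks: 3.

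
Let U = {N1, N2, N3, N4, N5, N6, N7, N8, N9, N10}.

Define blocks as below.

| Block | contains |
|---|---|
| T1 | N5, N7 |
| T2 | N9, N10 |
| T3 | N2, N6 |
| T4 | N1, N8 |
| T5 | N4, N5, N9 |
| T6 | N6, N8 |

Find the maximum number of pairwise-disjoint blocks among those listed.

T1, T2, T3, T4 are pairwise disjoint (T1={N5,N7}; T2={N9,N10}; T3={N2,N6}; T4={N1,N8}).
Every remaining block overlaps one of these, and no 5 of the listed blocks are pairwise disjoint, so 4 is the maximum.

4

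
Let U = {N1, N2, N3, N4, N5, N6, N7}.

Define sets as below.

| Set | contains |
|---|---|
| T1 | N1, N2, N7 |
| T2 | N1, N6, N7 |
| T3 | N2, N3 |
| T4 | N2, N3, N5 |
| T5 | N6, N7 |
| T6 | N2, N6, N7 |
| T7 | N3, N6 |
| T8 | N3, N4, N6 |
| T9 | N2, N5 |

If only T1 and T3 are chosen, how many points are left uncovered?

3

Union of T1, T3 = {N1, N2, N3, N7}.
Not covered: N4, N5, N6 — 3 points.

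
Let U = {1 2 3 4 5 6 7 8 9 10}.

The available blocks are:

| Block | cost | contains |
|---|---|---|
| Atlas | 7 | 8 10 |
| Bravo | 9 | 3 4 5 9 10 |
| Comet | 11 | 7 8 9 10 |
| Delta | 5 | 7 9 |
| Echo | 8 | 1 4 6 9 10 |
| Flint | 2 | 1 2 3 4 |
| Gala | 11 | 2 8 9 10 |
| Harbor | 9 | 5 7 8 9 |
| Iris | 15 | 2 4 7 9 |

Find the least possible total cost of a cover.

19

Echo, Flint, Harbor together cover every item (Echo ∪ Flint ∪ Harbor = {1, 2, 3, 4, 5, 6, 7, 8, 9, 10}); total cost 8 + 2 + 9 = 19.
No covering selection has total cost below 19.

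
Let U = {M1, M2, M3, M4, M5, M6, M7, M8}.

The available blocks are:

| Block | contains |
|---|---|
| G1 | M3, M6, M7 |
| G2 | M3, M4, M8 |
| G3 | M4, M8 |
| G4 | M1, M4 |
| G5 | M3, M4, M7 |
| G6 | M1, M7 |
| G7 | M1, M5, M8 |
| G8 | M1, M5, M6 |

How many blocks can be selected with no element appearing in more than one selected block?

G1, G7 are pairwise disjoint (G1={M3,M6,M7}; G7={M1,M5,M8}).
Every remaining block overlaps one of these, and no 3 of the listed blocks are pairwise disjoint, so 2 is the maximum.

2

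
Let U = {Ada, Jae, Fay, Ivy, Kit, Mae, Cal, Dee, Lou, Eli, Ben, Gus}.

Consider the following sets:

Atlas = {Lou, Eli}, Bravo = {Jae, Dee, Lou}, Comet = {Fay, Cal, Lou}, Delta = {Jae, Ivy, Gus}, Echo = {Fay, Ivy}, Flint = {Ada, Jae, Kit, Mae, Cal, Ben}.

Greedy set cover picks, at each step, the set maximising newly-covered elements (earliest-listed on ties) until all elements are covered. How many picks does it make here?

Greedy: pick Flint (covers 6 new) → pick Atlas (covers 2 new) → pick Delta (covers 2 new) → pick Bravo (covers 1 new) → pick Comet (covers 1 new). Total picks: 5.

5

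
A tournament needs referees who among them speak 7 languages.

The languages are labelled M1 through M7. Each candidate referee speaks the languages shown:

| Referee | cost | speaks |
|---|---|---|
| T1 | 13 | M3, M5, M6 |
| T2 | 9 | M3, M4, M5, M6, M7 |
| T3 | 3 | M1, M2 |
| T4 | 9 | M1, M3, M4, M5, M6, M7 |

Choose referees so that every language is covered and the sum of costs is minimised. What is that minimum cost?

T2, T3 together cover every language (T2 ∪ T3 = {M1, M2, M3, M4, M5, M6, M7}); total cost 9 + 3 = 12.
No covering selection has total cost below 12.

12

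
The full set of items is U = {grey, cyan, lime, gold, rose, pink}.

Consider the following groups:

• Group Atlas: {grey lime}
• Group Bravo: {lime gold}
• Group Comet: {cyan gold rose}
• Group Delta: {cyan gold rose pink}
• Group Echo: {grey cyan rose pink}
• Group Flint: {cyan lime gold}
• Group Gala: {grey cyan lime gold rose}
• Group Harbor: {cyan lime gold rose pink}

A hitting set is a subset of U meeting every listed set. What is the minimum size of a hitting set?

2

H = {lime, rose} meets every group (each contains at least one member of H), and |H| = 2.
The groups Bravo, Echo are pairwise disjoint, so any hitting set needs a separate item for each — at least 2. Hence 2 is optimal.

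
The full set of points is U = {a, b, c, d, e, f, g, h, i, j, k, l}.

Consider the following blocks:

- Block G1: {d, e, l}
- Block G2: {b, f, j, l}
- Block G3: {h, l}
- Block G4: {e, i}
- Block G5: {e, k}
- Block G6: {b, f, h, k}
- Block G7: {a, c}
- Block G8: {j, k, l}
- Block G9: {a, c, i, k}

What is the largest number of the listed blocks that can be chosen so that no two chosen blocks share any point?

G4, G6, G7 are pairwise disjoint (G4={e,i}; G6={b,f,h,k}; G7={a,c}).
Every remaining block overlaps one of these, and no 4 of the listed blocks are pairwise disjoint, so 3 is the maximum.

3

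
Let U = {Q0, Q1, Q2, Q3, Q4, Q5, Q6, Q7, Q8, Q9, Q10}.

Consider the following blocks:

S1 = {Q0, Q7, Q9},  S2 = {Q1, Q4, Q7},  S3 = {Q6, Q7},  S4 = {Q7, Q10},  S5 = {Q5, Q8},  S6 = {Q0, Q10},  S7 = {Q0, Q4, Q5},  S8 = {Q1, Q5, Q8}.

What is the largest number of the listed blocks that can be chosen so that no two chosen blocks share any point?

3

S3, S6, S8 are pairwise disjoint (S3={Q6,Q7}; S6={Q0,Q10}; S8={Q1,Q5,Q8}).
Every remaining block overlaps one of these, and no 4 of the listed blocks are pairwise disjoint, so 3 is the maximum.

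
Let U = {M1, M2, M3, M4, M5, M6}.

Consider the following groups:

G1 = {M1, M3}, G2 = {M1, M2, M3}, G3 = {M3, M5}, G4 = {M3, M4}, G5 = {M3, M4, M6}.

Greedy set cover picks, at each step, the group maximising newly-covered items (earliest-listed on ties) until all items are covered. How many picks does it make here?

Greedy: pick G2 (covers 3 new) → pick G5 (covers 2 new) → pick G3 (covers 1 new). Total picks: 3.

3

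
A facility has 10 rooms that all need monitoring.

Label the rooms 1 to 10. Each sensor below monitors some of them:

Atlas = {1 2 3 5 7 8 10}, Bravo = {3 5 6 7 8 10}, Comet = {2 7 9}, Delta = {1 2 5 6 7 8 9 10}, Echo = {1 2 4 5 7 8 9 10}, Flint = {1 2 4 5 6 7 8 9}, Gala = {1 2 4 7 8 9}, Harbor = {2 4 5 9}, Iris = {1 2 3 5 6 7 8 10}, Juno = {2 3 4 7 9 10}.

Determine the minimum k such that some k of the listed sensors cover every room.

Take {Echo, Iris}. Their union is {1, 2, 3, 4, 5, 6, 7, 8, 9, 10}, which is all 10 rooms.
No single sensor has all 10 rooms (the largest, Delta, has 8), so 2 is optimal.

2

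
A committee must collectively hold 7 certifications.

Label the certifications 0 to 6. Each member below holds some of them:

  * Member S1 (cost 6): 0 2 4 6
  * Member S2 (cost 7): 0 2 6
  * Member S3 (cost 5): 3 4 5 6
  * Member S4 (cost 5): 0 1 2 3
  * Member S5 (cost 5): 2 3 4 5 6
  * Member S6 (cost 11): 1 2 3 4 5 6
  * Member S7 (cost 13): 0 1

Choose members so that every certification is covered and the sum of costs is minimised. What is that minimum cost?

10

S4, S5 together cover every certification (S4 ∪ S5 = {0, 1, 2, 3, 4, 5, 6}); total cost 5 + 5 = 10.
No covering selection has total cost below 10.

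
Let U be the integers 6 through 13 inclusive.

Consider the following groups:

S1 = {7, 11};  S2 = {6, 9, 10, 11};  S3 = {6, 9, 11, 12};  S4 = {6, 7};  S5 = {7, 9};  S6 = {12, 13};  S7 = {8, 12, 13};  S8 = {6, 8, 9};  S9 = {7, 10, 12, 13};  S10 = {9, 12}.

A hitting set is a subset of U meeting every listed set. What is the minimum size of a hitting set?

3

The 3 items {7, 9, 13} hit every group.
The groups S1, S6, S8 are pairwise disjoint, so any hitting set needs a separate item for each — at least 3. Hence 3 is optimal.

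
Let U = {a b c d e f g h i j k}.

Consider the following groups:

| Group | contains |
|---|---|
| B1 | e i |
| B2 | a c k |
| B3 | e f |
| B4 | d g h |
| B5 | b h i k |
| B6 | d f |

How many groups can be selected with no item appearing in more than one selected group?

3

B1, B2, B4 are pairwise disjoint (B1={e,i}; B2={a,c,k}; B4={d,g,h}).
Every remaining group overlaps one of these, and no 4 of the listed groups are pairwise disjoint, so 3 is the maximum.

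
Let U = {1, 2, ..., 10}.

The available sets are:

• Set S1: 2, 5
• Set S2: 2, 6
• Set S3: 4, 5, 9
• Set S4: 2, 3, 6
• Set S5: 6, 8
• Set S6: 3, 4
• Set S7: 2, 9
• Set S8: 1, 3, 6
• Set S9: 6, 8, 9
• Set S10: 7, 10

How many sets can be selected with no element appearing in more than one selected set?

4

S1, S5, S6, S10 are pairwise disjoint (S1={2,5}; S5={6,8}; S6={3,4}; S10={7,10}).
Every remaining set overlaps one of these, and no 5 of the listed sets are pairwise disjoint, so 4 is the maximum.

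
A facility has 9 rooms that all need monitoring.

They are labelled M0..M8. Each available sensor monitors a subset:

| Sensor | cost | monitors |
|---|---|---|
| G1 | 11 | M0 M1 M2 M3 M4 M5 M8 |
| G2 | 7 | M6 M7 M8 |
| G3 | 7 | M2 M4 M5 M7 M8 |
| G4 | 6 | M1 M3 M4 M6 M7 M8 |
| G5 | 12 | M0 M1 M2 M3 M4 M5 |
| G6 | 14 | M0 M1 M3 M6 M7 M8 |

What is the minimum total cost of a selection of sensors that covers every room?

G1, G4 together cover every room (G1 ∪ G4 = {M0, M1, M2, M3, M4, M5, M6, M7, M8}); total cost 11 + 6 = 17.
The greedy pick G4, G3, G1 costs 24; no covering selection beats 17.

17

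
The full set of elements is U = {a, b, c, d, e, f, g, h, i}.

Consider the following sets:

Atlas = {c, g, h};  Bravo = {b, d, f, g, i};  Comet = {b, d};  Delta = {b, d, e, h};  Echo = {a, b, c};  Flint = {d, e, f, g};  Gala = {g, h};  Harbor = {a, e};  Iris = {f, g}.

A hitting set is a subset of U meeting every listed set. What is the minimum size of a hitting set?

3

T = {b, e, g} meets every set (each contains at least one member of T), and |T| = 3.
The sets Atlas, Comet, Harbor are pairwise disjoint, so any hitting set needs a separate element for each — at least 3. Hence 3 is optimal.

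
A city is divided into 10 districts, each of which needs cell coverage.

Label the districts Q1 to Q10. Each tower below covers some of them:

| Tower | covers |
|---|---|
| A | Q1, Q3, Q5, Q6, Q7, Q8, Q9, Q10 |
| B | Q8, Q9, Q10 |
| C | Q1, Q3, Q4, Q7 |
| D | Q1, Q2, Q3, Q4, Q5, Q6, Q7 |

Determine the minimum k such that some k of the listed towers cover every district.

2

Take {B, D}. Their union is {Q1, Q2, Q3, Q4, Q5, Q6, Q7, Q8, Q9, Q10}, which is all 10 districts.
No single tower has all 10 districts (the largest, A, has 8), so 2 is optimal.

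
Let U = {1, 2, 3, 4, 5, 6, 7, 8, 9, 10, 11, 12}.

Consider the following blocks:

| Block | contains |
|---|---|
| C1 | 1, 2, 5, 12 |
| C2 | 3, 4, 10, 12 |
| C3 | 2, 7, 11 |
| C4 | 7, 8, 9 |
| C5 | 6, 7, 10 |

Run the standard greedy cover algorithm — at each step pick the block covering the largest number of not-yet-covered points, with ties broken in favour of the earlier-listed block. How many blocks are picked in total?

5

Greedy: pick C1 (covers 4 new) → pick C2 (covers 3 new) → pick C4 (covers 3 new) → pick C3 (covers 1 new) → pick C5 (covers 1 new). Total picks: 5.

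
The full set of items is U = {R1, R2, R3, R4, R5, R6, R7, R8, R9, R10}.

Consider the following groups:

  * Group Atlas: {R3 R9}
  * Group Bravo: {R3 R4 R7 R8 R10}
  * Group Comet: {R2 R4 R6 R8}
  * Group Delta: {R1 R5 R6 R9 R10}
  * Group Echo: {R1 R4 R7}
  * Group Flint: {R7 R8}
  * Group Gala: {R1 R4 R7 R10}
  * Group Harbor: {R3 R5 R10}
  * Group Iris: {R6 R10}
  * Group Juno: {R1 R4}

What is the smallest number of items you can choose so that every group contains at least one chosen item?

Take H = {R3, R4, R7, R10}. Each listed group contains at least one of these, so H is a hitting set of size 4.
The groups Atlas, Flint, Iris, Juno are pairwise disjoint, so any hitting set needs a separate item for each — at least 4. Hence 4 is optimal.

4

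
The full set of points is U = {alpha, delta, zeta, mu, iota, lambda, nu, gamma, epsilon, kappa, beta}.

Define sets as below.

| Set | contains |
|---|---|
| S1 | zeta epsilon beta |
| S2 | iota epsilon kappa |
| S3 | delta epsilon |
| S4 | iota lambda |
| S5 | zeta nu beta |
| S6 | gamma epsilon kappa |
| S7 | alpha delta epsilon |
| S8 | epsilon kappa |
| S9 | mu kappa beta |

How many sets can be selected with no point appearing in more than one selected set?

S3, S4, S9 are pairwise disjoint (S3={delta,epsilon}; S4={iota,lambda}; S9={mu,kappa,beta}).
Every remaining set overlaps one of these, and no 4 of the listed sets are pairwise disjoint, so 3 is the maximum.

3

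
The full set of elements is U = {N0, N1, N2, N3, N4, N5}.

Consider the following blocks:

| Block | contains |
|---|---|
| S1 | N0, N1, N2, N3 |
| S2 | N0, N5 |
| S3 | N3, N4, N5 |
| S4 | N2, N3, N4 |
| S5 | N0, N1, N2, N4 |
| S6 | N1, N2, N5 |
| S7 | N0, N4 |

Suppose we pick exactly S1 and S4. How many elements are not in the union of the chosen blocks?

1

Union of S1, S4 = {N0, N1, N2, N3, N4}.
Not covered: N5 — 1 element.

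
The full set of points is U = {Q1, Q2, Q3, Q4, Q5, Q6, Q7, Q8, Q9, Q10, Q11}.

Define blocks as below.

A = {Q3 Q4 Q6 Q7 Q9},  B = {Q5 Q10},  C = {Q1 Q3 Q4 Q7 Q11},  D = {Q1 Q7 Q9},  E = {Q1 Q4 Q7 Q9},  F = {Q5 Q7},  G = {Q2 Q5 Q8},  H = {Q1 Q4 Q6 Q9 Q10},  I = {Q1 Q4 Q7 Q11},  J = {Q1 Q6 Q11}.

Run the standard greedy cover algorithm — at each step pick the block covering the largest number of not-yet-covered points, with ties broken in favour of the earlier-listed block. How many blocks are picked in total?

Greedy: pick A (covers 5 new) → pick G (covers 3 new) → pick C (covers 2 new) → pick B (covers 1 new). Total picks: 4.
(The true minimum cover uses only 3 blocks, so greedy is not optimal here.)

4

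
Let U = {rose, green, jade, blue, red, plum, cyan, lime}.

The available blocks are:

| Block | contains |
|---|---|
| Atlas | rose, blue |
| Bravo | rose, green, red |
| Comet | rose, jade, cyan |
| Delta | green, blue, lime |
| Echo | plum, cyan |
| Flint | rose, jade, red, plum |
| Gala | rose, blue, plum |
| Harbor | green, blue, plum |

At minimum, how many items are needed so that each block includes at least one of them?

The 3 items {rose, blue, cyan} hit every block.
No choice of 2 items meets every block, so 3 is the minimum.

3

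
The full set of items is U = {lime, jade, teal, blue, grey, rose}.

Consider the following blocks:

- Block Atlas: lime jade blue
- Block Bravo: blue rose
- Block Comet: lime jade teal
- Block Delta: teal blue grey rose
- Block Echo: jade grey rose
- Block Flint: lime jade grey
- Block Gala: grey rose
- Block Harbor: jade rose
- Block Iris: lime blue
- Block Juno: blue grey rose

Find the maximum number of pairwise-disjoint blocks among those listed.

Comet, Juno are pairwise disjoint (Comet={lime,jade,teal}; Juno={blue,grey,rose}).
Every remaining block overlaps one of these, and no 3 of the listed blocks are pairwise disjoint, so 2 is the maximum.

2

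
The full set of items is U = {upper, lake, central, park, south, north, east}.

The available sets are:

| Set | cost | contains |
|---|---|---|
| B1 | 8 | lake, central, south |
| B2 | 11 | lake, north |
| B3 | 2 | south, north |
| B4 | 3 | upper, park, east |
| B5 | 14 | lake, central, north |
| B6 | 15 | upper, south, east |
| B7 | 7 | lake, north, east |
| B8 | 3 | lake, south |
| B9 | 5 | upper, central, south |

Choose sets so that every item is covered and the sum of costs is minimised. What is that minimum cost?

B3, B4, B8, B9 together cover every item (B3 ∪ B4 ∪ B8 ∪ B9 = {upper, lake, central, park, south, north, east}); total cost 2 + 3 + 3 + 5 = 13.
No covering selection has total cost below 13.

13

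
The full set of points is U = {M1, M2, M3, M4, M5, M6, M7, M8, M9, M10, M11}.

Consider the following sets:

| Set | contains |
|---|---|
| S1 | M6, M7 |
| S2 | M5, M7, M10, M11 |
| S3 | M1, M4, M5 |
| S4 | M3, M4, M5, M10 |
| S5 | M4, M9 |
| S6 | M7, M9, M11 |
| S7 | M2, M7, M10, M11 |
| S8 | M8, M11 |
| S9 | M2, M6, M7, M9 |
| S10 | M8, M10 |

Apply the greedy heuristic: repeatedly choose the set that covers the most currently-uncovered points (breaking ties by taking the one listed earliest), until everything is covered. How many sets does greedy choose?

Greedy: pick S2 (covers 4 new) → pick S9 (covers 3 new) → pick S3 (covers 2 new) → pick S4 (covers 1 new) → pick S8 (covers 1 new). Total picks: 5.
(The true minimum cover uses only 4 sets, so greedy is not optimal here.)

5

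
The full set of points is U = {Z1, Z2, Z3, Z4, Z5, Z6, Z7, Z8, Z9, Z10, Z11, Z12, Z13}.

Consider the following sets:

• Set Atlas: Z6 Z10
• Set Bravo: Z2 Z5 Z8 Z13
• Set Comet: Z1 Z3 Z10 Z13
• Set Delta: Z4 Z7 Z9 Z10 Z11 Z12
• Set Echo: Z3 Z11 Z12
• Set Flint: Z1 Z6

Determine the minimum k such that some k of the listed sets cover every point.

Atlas and Bravo and Comet and Delta together: Atlas ∪ Bravo ∪ Comet ∪ Delta = {Z1, Z2, Z3, Z4, Z5, Z6, Z7, Z8, Z9, Z10, Z11, Z12, Z13} — every point is covered.
No 3 of the 6 sets cover everything (all 20 combinations miss at least one point), so 4 is optimal.

4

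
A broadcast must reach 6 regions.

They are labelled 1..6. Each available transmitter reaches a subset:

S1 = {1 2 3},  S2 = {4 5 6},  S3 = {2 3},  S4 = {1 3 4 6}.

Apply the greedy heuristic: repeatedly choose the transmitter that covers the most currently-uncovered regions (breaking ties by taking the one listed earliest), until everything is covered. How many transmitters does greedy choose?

Greedy: pick S4 (covers 4 new) → pick S1 (covers 1 new) → pick S2 (covers 1 new). Total picks: 3.
(The true minimum cover uses only 2 transmitters, so greedy is not optimal here.)

3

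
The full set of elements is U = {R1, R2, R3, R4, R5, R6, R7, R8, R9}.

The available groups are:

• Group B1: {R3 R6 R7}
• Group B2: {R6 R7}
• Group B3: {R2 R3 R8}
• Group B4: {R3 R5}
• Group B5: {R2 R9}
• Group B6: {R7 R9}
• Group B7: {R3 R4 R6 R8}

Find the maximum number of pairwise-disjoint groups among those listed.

B2, B4, B5 are pairwise disjoint (B2={R6,R7}; B4={R3,R5}; B5={R2,R9}).
Every remaining group overlaps one of these, and no 4 of the listed groups are pairwise disjoint, so 3 is the maximum.

3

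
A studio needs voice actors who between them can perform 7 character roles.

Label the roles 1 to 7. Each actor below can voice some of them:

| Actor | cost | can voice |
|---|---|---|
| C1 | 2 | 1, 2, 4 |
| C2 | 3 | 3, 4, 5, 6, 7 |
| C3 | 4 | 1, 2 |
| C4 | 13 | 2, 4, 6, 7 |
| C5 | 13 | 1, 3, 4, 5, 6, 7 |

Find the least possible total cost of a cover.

C1, C2 together cover every role (C1 ∪ C2 = {1, 2, 3, 4, 5, 6, 7}); total cost 2 + 3 = 5.
No covering selection has total cost below 5.

5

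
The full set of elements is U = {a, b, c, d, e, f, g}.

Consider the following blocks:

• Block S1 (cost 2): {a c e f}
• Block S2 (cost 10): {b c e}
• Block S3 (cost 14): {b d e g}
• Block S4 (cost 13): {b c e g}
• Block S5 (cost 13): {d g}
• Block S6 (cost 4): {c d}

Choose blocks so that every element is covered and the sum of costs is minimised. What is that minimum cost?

S1, S3 together cover every element (S1 ∪ S3 = {a, b, c, d, e, f, g}); total cost 2 + 14 = 16.
The greedy pick S1, S6, S4 costs 19; no covering selection beats 16.

16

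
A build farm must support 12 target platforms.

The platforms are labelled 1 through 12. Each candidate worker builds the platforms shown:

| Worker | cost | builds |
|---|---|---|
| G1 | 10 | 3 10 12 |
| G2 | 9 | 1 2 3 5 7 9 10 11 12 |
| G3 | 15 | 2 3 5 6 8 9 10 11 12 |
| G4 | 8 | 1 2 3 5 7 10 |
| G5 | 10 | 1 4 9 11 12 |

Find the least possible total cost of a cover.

G3, G4, G5 together cover every platform (G3 ∪ G4 ∪ G5 = {1, 2, 3, 4, 5, 6, 7, 8, 9, 10, 11, 12}); total cost 15 + 8 + 10 = 33.
The greedy pick G2, G3, G5 costs 34; no covering selection beats 33.

33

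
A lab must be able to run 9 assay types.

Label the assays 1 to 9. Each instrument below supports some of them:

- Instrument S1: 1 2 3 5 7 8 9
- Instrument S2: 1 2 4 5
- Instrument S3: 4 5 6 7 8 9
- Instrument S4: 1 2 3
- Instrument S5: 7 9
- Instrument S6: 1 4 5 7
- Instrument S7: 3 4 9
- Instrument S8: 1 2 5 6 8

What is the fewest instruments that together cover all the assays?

2

Take {S3, S4}. Their union is {1, 2, 3, 4, 5, 6, 7, 8, 9}, which is all 9 assays.
No single instrument has all 9 assays (the largest, S1, has 7), so 2 is optimal.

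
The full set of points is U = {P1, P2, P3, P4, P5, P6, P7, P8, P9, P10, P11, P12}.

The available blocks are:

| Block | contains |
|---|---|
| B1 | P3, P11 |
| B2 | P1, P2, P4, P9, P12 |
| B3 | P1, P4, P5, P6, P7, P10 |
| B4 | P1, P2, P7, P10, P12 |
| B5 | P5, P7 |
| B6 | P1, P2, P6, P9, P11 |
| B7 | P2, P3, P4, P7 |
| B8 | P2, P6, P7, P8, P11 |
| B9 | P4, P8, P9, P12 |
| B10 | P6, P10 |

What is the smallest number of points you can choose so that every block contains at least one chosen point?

The 4 points {P6, P7, P11, P12} hit every block.
The blocks B1, B5, B9, B10 are pairwise disjoint, so any hitting set needs a separate point for each — at least 4. Hence 4 is optimal.

4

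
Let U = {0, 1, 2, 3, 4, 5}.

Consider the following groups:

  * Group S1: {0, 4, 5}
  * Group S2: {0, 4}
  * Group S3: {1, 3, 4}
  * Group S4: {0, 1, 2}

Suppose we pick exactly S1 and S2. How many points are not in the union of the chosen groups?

3

Union of S1, S2 = {0, 4, 5}.
Not covered: 1, 2, 3 — 3 points.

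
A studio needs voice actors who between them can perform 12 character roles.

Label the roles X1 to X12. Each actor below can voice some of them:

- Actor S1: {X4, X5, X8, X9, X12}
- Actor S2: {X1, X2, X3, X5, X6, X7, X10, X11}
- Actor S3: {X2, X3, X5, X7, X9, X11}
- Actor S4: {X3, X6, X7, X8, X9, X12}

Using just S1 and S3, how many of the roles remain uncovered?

3

Union of S1, S3 = {X2, X3, X4, X5, X7, X8, X9, X11, X12}.
Not covered: X1, X6, X10 — 3 roles.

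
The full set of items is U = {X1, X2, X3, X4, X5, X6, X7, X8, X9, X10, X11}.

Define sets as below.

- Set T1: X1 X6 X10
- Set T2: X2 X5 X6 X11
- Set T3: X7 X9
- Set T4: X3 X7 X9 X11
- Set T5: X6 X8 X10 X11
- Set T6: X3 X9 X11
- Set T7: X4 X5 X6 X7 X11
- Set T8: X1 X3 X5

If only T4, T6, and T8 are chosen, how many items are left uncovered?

5

Union of T4, T6, T8 = {X1, X3, X5, X7, X9, X11}.
Not covered: X2, X4, X6, X8, X10 — 5 items.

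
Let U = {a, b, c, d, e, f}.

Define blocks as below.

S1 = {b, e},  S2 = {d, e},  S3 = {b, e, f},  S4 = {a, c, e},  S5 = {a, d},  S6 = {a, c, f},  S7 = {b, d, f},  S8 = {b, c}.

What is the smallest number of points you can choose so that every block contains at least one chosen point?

3

H = {a, b, e} meets every block (each contains at least one member of H), and |H| = 3.
No choice of 2 points meets every block, so 3 is the minimum.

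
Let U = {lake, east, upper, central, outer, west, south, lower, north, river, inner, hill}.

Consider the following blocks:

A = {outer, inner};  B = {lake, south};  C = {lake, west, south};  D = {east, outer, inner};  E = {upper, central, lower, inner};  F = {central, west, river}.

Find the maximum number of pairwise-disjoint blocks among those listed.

3

A, B, F are pairwise disjoint (A={outer,inner}; B={lake,south}; F={central,west,river}).
Every remaining block overlaps one of these, and no 4 of the listed blocks are pairwise disjoint, so 3 is the maximum.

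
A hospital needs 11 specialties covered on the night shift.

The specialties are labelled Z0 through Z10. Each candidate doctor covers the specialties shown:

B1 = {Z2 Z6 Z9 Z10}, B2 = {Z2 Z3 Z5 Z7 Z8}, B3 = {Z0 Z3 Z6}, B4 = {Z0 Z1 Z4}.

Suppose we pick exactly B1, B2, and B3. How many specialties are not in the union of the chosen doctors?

Union of B1, B2, B3 = {Z0, Z2, Z3, Z5, Z6, Z7, Z8, Z9, Z10}.
Not covered: Z1, Z4 — 2 specialties.

2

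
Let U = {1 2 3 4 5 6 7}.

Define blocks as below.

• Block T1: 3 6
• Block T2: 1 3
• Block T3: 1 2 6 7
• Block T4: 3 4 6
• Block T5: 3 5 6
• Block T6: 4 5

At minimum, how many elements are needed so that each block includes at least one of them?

Take H = {1, 3, 4}. Each listed block contains at least one of these, so H is a hitting set of size 3.
No choice of 2 elements meets every block, so 3 is the minimum.

3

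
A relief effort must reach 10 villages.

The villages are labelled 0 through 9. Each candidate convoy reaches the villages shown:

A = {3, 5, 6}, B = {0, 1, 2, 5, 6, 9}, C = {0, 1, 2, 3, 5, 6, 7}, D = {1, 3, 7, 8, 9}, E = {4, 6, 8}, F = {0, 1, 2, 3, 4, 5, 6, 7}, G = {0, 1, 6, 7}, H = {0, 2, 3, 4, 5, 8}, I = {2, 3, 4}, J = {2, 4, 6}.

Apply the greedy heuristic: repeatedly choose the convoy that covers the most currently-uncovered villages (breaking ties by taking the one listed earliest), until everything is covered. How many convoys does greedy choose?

2

Greedy: pick F (covers 8 new) → pick D (covers 2 new). Total picks: 2.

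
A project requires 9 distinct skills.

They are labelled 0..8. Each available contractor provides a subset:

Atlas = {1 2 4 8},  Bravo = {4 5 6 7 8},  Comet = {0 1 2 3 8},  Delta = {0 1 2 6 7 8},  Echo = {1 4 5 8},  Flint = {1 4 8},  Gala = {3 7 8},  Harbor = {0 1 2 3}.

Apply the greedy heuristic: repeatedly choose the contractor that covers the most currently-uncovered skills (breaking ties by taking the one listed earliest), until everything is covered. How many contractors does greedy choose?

Greedy: pick Delta (covers 6 new) → pick Bravo (covers 2 new) → pick Comet (covers 1 new). Total picks: 3.
(The true minimum cover uses only 2 contractors, so greedy is not optimal here.)

3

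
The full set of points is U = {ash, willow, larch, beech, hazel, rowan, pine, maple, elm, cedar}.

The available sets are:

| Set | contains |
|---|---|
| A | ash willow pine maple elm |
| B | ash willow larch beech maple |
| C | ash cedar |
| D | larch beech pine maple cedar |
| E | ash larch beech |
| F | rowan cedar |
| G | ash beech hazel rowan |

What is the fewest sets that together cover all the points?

3

Take {A, D, G}. Their union is {ash, willow, larch, beech, hazel, rowan, pine, maple, elm, cedar}, which is all 10 points.
Only G contains hazel, so G is forced; the remaining 6 points need at least 2 more sets (each remaining set adds at most 4) — so at least 3 sets are needed, and 3 is optimal.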